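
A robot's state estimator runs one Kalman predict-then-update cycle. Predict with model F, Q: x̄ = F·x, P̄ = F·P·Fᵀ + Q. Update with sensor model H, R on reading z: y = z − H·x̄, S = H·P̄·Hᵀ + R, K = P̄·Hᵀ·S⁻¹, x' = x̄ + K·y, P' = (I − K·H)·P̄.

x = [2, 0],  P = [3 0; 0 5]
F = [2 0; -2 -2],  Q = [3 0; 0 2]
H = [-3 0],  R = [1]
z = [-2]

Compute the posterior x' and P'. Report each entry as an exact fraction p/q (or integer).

x̄ = F·x = [4, -4]
P̄ = F·P·Fᵀ + Q = [15 -12; -12 34]
y = z − H·x̄ = [10]
S = H·P̄·Hᵀ + R = [136]
K = P̄·Hᵀ·S⁻¹ = [-45/136; 9/34]
x' = x̄ + K·y = [47/68, -23/17]
P' = (I − K·H)·P̄ = [15/136 -3/34; -3/34 416/17]

x' = [47/68, -23/17]
P' = [15/136 -3/34; -3/34 416/17]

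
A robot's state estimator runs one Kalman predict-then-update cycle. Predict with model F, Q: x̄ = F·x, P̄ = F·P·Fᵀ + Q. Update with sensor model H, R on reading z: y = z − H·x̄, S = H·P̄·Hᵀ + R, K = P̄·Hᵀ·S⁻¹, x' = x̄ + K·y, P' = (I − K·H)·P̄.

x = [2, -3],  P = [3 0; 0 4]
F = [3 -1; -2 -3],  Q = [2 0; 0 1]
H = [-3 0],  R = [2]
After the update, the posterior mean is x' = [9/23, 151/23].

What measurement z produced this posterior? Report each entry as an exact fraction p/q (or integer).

z = [-1]

x̄ = F·x = [9, 5]
P̄ = F·P·Fᵀ + Q = [33 -6; -6 49]
S = H·P̄·Hᵀ + R = [299]
K = P̄·Hᵀ·S⁻¹ = [-99/299; 18/299]
x' − x̄ = [-198/23, 36/23] = K·y
y = (KᵀK)⁻¹·Kᵀ·(x' − x̄) = [26]
z = y + H·x̄ = [26] + [-27] = [-1]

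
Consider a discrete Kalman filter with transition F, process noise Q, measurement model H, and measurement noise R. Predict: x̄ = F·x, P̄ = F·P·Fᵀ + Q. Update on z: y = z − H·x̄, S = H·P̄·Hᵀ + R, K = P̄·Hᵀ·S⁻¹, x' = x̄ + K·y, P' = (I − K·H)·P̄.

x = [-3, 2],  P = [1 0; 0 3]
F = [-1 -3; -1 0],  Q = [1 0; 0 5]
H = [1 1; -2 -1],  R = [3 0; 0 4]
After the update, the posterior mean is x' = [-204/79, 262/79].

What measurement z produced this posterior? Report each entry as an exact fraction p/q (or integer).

x̄ = F·x = [-3, 3]
P̄ = F·P·Fᵀ + Q = [29 1; 1 6]
S = H·P̄·Hᵀ + R = [40 -67; -67 130]
K = P̄·Hᵀ·S⁻¹ = [-53/711 -350/711; 374/711 149/711]
x' − x̄ = [33/79, 25/79] = K·y
y = (KᵀK)⁻¹·Kᵀ·(x' − x̄) = [1, -1]
z = y + H·x̄ = [1, -1] + [0, 3] = [1, 2]

z = [1, 2]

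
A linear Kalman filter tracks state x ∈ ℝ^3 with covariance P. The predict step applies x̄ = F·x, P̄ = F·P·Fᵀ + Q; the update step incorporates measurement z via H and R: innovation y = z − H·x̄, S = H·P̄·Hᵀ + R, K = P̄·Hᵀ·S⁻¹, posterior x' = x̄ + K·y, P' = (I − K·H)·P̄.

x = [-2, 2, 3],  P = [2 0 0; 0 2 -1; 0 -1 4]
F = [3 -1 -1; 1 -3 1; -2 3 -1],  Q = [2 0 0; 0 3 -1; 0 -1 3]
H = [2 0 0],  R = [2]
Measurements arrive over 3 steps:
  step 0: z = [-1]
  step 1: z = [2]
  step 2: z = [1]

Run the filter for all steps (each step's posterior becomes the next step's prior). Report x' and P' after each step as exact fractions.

step 0: x' = [-5/7, -17/7, 13/7], P' = [24/49 6/49 -12/49; 6/49 1545/49 -1473/49; -12/49 -1473/49 1623/49]
step 1: x' = [1067/1193, 10333/1193, -9882/1193], P' = [572/1193 54/1193 -132/1193; 54/1193 595821/1193 -593117/1193; -132/1193 -593117/1193 595521/1193]
step 2: x' = [15860/27413, -938754/27413, 920713/27413], P' = [13110/27413 6620/27413 -8414/27413; 6620/27413 218683075/27413 -218614727/27413; -8414/27413 -218614727/27413 218663779/27413]

step 0: x̄ = F·x = [-11, -5, 7]
step 0: P̄ = F·P·Fᵀ + Q = [24 6 -12; 6 33 -33; -12 -33 39]
step 0: y = z − H·x̄ = [21]
step 0: S = H·P̄·Hᵀ + R = [98]
step 0: K = P̄·Hᵀ·S⁻¹ = [24/49; 6/49; -12/49]
step 0: x' = x̄ + K·y = [-5/7, -17/7, 13/7]
step 0: P' = (I − K·H)·P̄ = [24/49 6/49 -12/49; 6/49 1545/49 -1473/49; -12/49 -1473/49 1623/49]
step 1: x̄ = F·x = [-11/7, 59/7, -54/7]
step 1: P̄ = F·P·Fᵀ + Q = [572/49 54/49 -132/49; 54/49 24477/49 -24373/49; -132/49 -24373/49 24489/49]
step 1: y = z − H·x̄ = [36/7]
step 1: S = H·P̄·Hᵀ + R = [2386/49]
step 1: K = P̄·Hᵀ·S⁻¹ = [572/1193; 54/1193; -132/1193]
step 1: x' = x̄ + K·y = [1067/1193, 10333/1193, -9882/1193]
step 1: P' = (I − K·H)·P̄ = [572/1193 54/1193 -132/1193; 54/1193 595821/1193 -593117/1193; -132/1193 -593117/1193 595521/1193]
step 2: x̄ = F·x = [2750/1193, -39814/1193, 38747/1193]
step 2: P̄ = F·P·Fᵀ + Q = [13110/1193 6620/1193 -8414/1193; 6620/1193 9520175/1193 -9518067/1193; -8414/1193 -9518067/1193 9521303/1193]
step 2: y = z − H·x̄ = [-4307/1193]
step 2: S = H·P̄·Hᵀ + R = [54826/1193]
step 2: K = P̄·Hᵀ·S⁻¹ = [13110/27413; 6620/27413; -8414/27413]
step 2: x' = x̄ + K·y = [15860/27413, -938754/27413, 920713/27413]
step 2: P' = (I − K·H)·P̄ = [13110/27413 6620/27413 -8414/27413; 6620/27413 218683075/27413 -218614727/27413; -8414/27413 -218614727/27413 218663779/27413]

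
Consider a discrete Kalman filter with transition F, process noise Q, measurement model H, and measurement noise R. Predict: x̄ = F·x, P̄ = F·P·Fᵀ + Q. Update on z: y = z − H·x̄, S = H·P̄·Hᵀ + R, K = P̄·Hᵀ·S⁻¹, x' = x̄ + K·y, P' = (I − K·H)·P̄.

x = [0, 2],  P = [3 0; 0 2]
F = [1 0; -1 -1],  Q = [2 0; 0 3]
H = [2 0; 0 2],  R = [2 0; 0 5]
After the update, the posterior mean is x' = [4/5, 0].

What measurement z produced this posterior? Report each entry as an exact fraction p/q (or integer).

x̄ = F·x = [0, -2]
P̄ = F·P·Fᵀ + Q = [5 -3; -3 8]
S = H·P̄·Hᵀ + R = [22 -12; -12 37]
K = P̄·Hᵀ·S⁻¹ = [149/335 -6/335; -3/67 28/67]
x' − x̄ = [4/5, 2] = K·y
y = (KᵀK)⁻¹·Kᵀ·(x' − x̄) = [2, 5]
z = y + H·x̄ = [2, 5] + [0, -4] = [2, 1]

z = [2, 1]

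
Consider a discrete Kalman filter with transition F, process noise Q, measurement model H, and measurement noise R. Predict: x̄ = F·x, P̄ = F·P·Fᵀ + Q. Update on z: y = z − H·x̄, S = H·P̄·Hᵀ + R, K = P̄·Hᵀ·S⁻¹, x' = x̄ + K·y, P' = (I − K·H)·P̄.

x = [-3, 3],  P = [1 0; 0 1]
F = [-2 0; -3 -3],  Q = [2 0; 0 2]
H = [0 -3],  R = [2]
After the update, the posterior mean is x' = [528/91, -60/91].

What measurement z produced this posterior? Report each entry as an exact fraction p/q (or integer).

x̄ = F·x = [6, 0]
P̄ = F·P·Fᵀ + Q = [6 6; 6 20]
S = H·P̄·Hᵀ + R = [182]
K = P̄·Hᵀ·S⁻¹ = [-9/91; -30/91]
x' − x̄ = [-18/91, -60/91] = K·y
y = (KᵀK)⁻¹·Kᵀ·(x' − x̄) = [2]
z = y + H·x̄ = [2] + [0] = [2]

z = [2]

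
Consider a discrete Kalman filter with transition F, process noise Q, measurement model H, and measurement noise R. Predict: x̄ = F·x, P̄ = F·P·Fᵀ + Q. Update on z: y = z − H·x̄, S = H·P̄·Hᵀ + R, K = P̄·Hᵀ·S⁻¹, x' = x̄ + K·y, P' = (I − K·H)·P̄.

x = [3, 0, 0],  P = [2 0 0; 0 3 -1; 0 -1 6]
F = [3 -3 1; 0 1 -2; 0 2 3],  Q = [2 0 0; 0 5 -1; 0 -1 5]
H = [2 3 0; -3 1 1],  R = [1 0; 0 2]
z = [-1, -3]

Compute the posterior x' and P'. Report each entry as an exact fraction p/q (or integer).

x̄ = F·x = [9, 0, 0]
P̄ = F·P·Fᵀ + Q = [59 -28 7; -28 36 -30; 7 -30 59]
y = z − H·x̄ = [-19, 24]
S = H·P̄·Hᵀ + R = [225 -126; -126 694]
K = P̄·Hᵀ·S⁻¹ = [-676/70137 -2237/7793; 23714/70137 1489/7793; -25868/70137 -432/7793]
x' = x̄ + K·y = [160885/70137, -128942/70137, 398180/70137]
P' = (I − K·H)·P̄ = [174733/70137 -116714/70137 600647/70137; -116714/70137 85714/70137 -409054/70137; 600647/70137 -409054/70137 2203219/70137]

x' = [160885/70137, -128942/70137, 398180/70137]
P' = [174733/70137 -116714/70137 600647/70137; -116714/70137 85714/70137 -409054/70137; 600647/70137 -409054/70137 2203219/70137]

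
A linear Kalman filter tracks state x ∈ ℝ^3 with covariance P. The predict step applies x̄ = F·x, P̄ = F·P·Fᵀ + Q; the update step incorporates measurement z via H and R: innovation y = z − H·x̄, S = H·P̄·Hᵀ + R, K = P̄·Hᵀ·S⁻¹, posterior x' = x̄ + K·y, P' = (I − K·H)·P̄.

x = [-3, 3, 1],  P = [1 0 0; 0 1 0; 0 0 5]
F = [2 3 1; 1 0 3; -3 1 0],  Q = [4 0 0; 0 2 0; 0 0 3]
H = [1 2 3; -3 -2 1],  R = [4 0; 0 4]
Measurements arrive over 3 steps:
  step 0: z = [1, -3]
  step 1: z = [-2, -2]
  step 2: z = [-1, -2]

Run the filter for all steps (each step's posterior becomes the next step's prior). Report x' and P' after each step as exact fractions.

step 0: x' = [164281/30487, -169056/30487, 76758/30487], P' = [163226/30487 -196516/30487 75692/30487; -196516/30487 255187/30487 -98348/30487; 75692/30487 -98348/30487 49722/30487]
step 1: x' = [20155596/204195875, 21405759/40839175, -223099668/204195875], P' = [2750697194/612587625 -655313524/122517525 472864116/204195875; -655313524/122517525 170588594/24503505 -122829836/40839175; 472864116/204195875 -122829836/40839175 344935922/204195875]
step 2: x' = [10738735290416/5084593989281, -21436852700887/10169187978562, 3273683617413/10169187978562], P' = [23306003590072/5084593989281 -27849544569594/5084593989281 12040678415256/5084593989281; -27849544569594/5084593989281 36291125063092/5084593989281 -15659788359520/5084593989281; 12040678415256/5084593989281 -15659788359520/5084593989281 8735553258014/5084593989281]

step 0: x̄ = F·x = [4, 0, 12]
step 0: P̄ = F·P·Fᵀ + Q = [22 17 -3; 17 48 -3; -3 -3 13]
step 0: y = z − H·x̄ = [-39, -3]
step 0: S = H·P̄·Hᵀ + R = [349 -319; -319 641]
step 0: K = P̄·Hᵀ·S⁻¹ = [-1365/60974 -10477/60974; 9407/60974 -9587/60974; 14081/60974 9671/60974]
step 0: x' = x̄ + K·y = [164281/30487, -169056/30487, 76758/30487]
step 0: P' = (I − K·H)·P̄ = [163226/30487 -196516/30487 75692/30487; -196516/30487 255187/30487 -98348/30487; 75692/30487 -98348/30487 49722/30487]
step 1: x̄ = F·x = [-101848/30487, 394555/30487, -15393/709]
step 1: P̄ = F·P·Fᵀ + Q = [475745/30487 -469218/30487 19451/709; -469218/30487 1125850/30487 -38662/709; 19451/709 -38662/709 69646/709]
step 1: y = z − H·x̄ = [1237461/30487, 1084491/30487]
step 1: S = H·P̄·Hᵀ + R = [15245989/30487 6766163/30487; 6766163/30487 7902721/30487]
step 1: K = P̄·Hᵀ·S⁻¹ = [226669499/1225175250 -140181997/1225175250; -13724027/122517525 -27108719/122517525; 139686761/408391750 77320967/408391750]
step 1: x' = x̄ + K·y = [20155596/204195875, 21405759/40839175, -223099668/204195875]
step 1: P' = (I − K·H)·P̄ = [2750697194/612587625 -655313524/122517525 472864116/204195875; -655313524/122517525 170588594/24503505 -122829836/40839175; 472864116/204195875 -122829836/40839175 344935922/204195875]
step 2: x̄ = F·x = [138297909/204195875, -649143408/204195875, 46562007/204195875]
step 2: P̄ = F·P·Fᵀ + Q = [8171253404/612587625 -7875766598/612587625 13127710142/612587625; -7875766598/612587625 21800696426/612587625 -29823332954/612587625; 13127710142/612587625 -29823332954/612587625 50518158191/612587625]
step 2: y = z − H·x̄ = [816107011/204195875, -1338346846/204195875]
step 2: S = H·P̄·Hᵀ + R = [241871012339/612587625 39038570707/204195875; 39038570707/204195875 53243482273/204195875]
step 2: K = P̄·Hᵀ·S⁻¹ = [932237424163/5084593989281 -544560803943/5084593989281; -1123329760985/10169187978562 -2346702388461/10169187978562; 3463880735129/10169187978562 1966547365643/10169187978562]
step 2: x' = x̄ + K·y = [10738735290416/5084593989281, -21436852700887/10169187978562, 3273683617413/10169187978562]
step 2: P' = (I − K·H)·P̄ = [23306003590072/5084593989281 -27849544569594/5084593989281 12040678415256/5084593989281; -27849544569594/5084593989281 36291125063092/5084593989281 -15659788359520/5084593989281; 12040678415256/5084593989281 -15659788359520/5084593989281 8735553258014/5084593989281]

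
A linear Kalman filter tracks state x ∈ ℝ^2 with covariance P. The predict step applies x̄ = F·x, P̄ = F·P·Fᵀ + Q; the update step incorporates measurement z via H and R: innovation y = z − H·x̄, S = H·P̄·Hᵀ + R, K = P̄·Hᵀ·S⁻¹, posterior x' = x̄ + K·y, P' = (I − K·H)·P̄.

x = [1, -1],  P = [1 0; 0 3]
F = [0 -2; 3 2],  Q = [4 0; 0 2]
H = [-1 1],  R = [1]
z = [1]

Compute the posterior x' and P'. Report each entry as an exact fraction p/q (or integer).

x' = [9/8, 67/32]
P' = [15/4 53/16; 53/16 247/64]

x̄ = F·x = [2, 1]
P̄ = F·P·Fᵀ + Q = [16 -12; -12 23]
y = z − H·x̄ = [2]
S = H·P̄·Hᵀ + R = [64]
K = P̄·Hᵀ·S⁻¹ = [-7/16; 35/64]
x' = x̄ + K·y = [9/8, 67/32]
P' = (I − K·H)·P̄ = [15/4 53/16; 53/16 247/64]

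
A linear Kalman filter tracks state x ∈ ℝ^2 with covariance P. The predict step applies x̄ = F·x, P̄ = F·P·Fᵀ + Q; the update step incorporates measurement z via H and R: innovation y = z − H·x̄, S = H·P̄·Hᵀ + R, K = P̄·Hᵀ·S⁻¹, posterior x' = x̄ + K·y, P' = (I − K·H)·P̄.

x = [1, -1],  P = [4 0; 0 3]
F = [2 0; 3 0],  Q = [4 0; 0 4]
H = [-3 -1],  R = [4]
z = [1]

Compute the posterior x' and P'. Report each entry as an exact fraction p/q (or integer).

x' = [-13/46, -1/23]
P' = [19/23 -36/23; -36/23 136/23]

x̄ = F·x = [2, 3]
P̄ = F·P·Fᵀ + Q = [20 24; 24 40]
y = z − H·x̄ = [10]
S = H·P̄·Hᵀ + R = [368]
K = P̄·Hᵀ·S⁻¹ = [-21/92; -7/23]
x' = x̄ + K·y = [-13/46, -1/23]
P' = (I − K·H)·P̄ = [19/23 -36/23; -36/23 136/23]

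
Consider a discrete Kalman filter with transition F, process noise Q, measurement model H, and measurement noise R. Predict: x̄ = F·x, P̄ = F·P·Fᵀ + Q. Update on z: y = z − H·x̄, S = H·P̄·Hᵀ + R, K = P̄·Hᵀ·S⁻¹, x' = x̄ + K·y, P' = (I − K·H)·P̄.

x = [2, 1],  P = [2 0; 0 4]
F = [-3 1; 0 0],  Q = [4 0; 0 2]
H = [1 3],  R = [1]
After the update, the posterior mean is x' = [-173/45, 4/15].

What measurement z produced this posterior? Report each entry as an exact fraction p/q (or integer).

z = [-3]

x̄ = F·x = [-5, 0]
P̄ = F·P·Fᵀ + Q = [26 0; 0 2]
S = H·P̄·Hᵀ + R = [45]
K = P̄·Hᵀ·S⁻¹ = [26/45; 2/15]
x' − x̄ = [52/45, 4/15] = K·y
y = (KᵀK)⁻¹·Kᵀ·(x' − x̄) = [2]
z = y + H·x̄ = [2] + [-5] = [-3]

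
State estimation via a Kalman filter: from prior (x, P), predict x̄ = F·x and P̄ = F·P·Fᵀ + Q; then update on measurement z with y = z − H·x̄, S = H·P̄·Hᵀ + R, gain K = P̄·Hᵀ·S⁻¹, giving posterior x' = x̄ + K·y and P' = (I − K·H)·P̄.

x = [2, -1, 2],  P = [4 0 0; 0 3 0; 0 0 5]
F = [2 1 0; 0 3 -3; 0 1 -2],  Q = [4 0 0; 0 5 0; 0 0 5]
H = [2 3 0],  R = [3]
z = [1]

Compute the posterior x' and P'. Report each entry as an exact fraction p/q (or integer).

x̄ = F·x = [3, -9, -5]
P̄ = F·P·Fᵀ + Q = [23 9 3; 9 77 39; 3 39 28]
y = z − H·x̄ = [22]
S = H·P̄·Hᵀ + R = [896]
K = P̄·Hᵀ·S⁻¹ = [73/896; 249/896; 123/896]
x' = x̄ + K·y = [2147/448, -1293/448, -887/448]
P' = (I − K·H)·P̄ = [15279/896 -10113/896 -6291/896; -10113/896 6991/896 4317/896; -6291/896 4317/896 9959/896]

x' = [2147/448, -1293/448, -887/448]
P' = [15279/896 -10113/896 -6291/896; -10113/896 6991/896 4317/896; -6291/896 4317/896 9959/896]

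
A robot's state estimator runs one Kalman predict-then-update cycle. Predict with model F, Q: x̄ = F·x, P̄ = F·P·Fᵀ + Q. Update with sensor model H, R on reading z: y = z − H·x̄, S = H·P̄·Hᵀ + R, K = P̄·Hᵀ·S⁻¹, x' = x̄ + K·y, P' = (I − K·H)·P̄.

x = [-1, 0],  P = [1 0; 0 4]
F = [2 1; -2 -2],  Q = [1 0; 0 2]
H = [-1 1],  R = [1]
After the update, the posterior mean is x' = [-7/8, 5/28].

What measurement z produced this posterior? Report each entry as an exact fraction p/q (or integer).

z = [1]

x̄ = F·x = [-2, 2]
P̄ = F·P·Fᵀ + Q = [9 -12; -12 22]
S = H·P̄·Hᵀ + R = [56]
K = P̄·Hᵀ·S⁻¹ = [-3/8; 17/28]
x' − x̄ = [9/8, -51/28] = K·y
y = (KᵀK)⁻¹·Kᵀ·(x' − x̄) = [-3]
z = y + H·x̄ = [-3] + [4] = [1]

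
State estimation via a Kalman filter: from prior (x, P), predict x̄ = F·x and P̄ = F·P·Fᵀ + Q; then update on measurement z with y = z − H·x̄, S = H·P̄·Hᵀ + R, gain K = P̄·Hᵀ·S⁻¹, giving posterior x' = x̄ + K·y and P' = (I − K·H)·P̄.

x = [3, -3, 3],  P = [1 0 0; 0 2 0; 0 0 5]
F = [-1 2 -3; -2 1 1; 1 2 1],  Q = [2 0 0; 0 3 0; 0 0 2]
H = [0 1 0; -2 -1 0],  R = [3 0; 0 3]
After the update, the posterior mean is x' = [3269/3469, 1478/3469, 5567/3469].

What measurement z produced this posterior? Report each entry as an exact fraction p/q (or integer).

z = [2, -3]

x̄ = F·x = [-18, -6, 0]
P̄ = F·P·Fᵀ + Q = [56 -9 -8; -9 14 7; -8 7 16]
S = H·P̄·Hᵀ + R = [17 4; 4 205]
K = P̄·Hᵀ·S⁻¹ = [-1433/3469 -1715/3469; 2854/3469 12/3469; 1399/3469 125/3469]
x' − x̄ = [65711/3469, 22292/3469, 5567/3469] = K·y
y = (KᵀK)⁻¹·Kᵀ·(x' − x̄) = [8, -45]
z = y + H·x̄ = [8, -45] + [-6, 42] = [2, -3]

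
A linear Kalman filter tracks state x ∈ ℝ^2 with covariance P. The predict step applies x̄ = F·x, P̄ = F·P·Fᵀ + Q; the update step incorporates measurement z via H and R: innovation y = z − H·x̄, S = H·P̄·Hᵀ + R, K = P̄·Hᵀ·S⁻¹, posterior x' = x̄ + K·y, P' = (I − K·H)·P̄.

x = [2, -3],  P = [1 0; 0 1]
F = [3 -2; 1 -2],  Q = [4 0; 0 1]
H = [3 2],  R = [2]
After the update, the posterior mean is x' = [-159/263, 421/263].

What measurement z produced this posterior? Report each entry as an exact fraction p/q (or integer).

z = [1]

x̄ = F·x = [12, 8]
P̄ = F·P·Fᵀ + Q = [17 7; 7 6]
S = H·P̄·Hᵀ + R = [263]
K = P̄·Hᵀ·S⁻¹ = [65/263; 33/263]
x' − x̄ = [-3315/263, -1683/263] = K·y
y = (KᵀK)⁻¹·Kᵀ·(x' − x̄) = [-51]
z = y + H·x̄ = [-51] + [52] = [1]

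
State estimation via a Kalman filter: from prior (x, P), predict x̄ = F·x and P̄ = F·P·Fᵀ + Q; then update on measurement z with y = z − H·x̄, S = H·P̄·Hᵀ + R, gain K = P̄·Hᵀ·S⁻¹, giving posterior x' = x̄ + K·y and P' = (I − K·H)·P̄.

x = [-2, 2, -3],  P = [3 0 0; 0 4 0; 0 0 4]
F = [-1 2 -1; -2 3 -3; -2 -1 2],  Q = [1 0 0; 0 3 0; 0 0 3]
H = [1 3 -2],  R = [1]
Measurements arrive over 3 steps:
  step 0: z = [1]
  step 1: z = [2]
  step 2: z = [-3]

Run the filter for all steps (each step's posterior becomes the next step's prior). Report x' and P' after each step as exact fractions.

step 0: x' = [671/764, 3409/1528, 623/191], P' = [1943/382 2253/764 1320/191; 2253/764 9735/1528 2085/191; 1320/191 2085/191 3797/191]
step 1: x' = [346516/243951, 77205/81317, 835612/731853], P' = [1460996/243951 286726/81317 6043421/731853; 286726/81317 336745/81317 1912232/243951; 6043421/731853 1912232/243951 34952132/2195559]
step 2: x' = [-531544878/1625084503, -3281377641/1625084503, -2747520645/1625084503], P' = [5799387555/1625084503 2740399820/1625084503 6954574079/1625084503; 2740399820/1625084503 8913021305/3250169006 15646390589/3250169006; 6954574079/1625084503 15646390589/3250169006 30485122113/3250169006]

step 0: x̄ = F·x = [9, 19, -4]
step 0: P̄ = F·P·Fᵀ + Q = [24 42 -10; 42 87 -24; -10 -24 35]
step 0: y = z − H·x̄ = [-73]
step 0: S = H·P̄·Hᵀ + R = [1528]
step 0: K = P̄·Hᵀ·S⁻¹ = [85/764; 351/1528; -19/191]
step 0: x' = x̄ + K·y = [671/764, 3409/1528, 623/191]
step 0: P' = (I − K·H)·P̄ = [1943/382 2253/764 1320/191; 2253/764 9735/1528 2085/191; 1320/191 2085/191 3797/191]
step 1: x̄ = F·x = [123/382, -7409/1528, 3875/1528]
step 1: P̄ = F·P·Fᵀ + Q = [1874/191 9055/382 1301/382; 9055/382 169079/1528 -27157/1528; 1301/382 -27157/1528 33735/1528]
step 1: y = z − H·x̄ = [32541/1528]
step 1: S = H·P̄·Hᵀ + R = [2195559/1528]
step 1: K = P̄·Hᵀ·S⁻¹ = [37748/731853; 66419/243951; -143737/2195559]
step 1: x' = x̄ + K·y = [346516/243951, 77205/81317, 835612/731853]
step 1: P' = (I − K·H)·P̄ = [1460996/243951 286726/81317 6043421/731853; 286726/81317 336745/81317 1912232/243951; 6043421/731853 1912232/243951 34952132/2195559]
step 2: x̄ = F·x = [-485470/731853, -277933/81317, -1102717/731853]
step 2: P̄ = F·P·Fᵀ + Q = [23118881/2195559 7475147/243951 1035068/2195559; 7475147/243951 10017152/81317 -2689819/243951; 1035068/2195559 -2689819/243951 25167128/2195559]
step 2: y = z − H·x̄ = [3588668/731853]
step 2: S = H·P̄·Hᵀ + R = [3250169006/2195559]
step 2: K = P̄·Hᵀ·S⁻¹ = [111438857/1625084503; 927082377/3250169006; -121924301/3250169006]
step 2: x' = x̄ + K·y = [-531544878/1625084503, -3281377641/1625084503, -2747520645/1625084503]
step 2: P' = (I − K·H)·P̄ = [5799387555/1625084503 2740399820/1625084503 6954574079/1625084503; 2740399820/1625084503 8913021305/3250169006 15646390589/3250169006; 6954574079/1625084503 15646390589/3250169006 30485122113/3250169006]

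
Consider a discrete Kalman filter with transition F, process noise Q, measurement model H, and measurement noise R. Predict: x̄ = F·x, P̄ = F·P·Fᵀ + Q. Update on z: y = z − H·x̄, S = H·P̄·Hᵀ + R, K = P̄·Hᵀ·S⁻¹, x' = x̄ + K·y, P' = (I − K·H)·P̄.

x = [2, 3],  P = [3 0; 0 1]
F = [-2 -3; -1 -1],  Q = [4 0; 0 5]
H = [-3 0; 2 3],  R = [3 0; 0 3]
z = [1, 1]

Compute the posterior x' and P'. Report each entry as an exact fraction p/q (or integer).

x̄ = F·x = [-13, -5]
P̄ = F·P·Fᵀ + Q = [25 9; 9 9]
y = z − H·x̄ = [-38, 42]
S = H·P̄·Hᵀ + R = [228 -231; -231 292]
K = P̄·Hᵀ·S⁻¹ = [-1371/4405 77/4405; 837/4405 1341/4405]
x' = x̄ + K·y = [-1933/4405, 2491/4405]
P' = (I − K·H)·P̄ = [1371/4405 -837/4405; -837/4405 1899/4405]

x' = [-1933/4405, 2491/4405]
P' = [1371/4405 -837/4405; -837/4405 1899/4405]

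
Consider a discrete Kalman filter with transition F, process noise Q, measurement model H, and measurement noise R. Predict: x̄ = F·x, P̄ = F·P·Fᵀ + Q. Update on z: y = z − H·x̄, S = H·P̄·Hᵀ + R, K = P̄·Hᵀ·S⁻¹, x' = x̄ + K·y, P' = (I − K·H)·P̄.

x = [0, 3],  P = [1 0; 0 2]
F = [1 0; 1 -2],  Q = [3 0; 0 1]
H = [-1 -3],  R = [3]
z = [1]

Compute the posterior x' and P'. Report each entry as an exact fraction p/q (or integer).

x̄ = F·x = [0, -6]
P̄ = F·P·Fᵀ + Q = [4 1; 1 10]
y = z − H·x̄ = [-17]
S = H·P̄·Hᵀ + R = [103]
K = P̄·Hᵀ·S⁻¹ = [-7/103; -31/103]
x' = x̄ + K·y = [119/103, -91/103]
P' = (I − K·H)·P̄ = [363/103 -114/103; -114/103 69/103]

x' = [119/103, -91/103]
P' = [363/103 -114/103; -114/103 69/103]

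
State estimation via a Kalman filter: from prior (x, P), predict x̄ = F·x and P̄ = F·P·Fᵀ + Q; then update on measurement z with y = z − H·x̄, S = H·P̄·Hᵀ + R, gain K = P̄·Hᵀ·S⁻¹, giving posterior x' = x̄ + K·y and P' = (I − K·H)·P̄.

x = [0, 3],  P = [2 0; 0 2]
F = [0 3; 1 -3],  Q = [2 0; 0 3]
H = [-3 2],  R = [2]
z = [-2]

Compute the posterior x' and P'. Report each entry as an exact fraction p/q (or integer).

x' = [141/245, -11/49]
P' = [292/245 78/49; 78/49 127/49]

x̄ = F·x = [9, -9]
P̄ = F·P·Fᵀ + Q = [20 -18; -18 23]
y = z − H·x̄ = [43]
S = H·P̄·Hᵀ + R = [490]
K = P̄·Hᵀ·S⁻¹ = [-48/245; 10/49]
x' = x̄ + K·y = [141/245, -11/49]
P' = (I − K·H)·P̄ = [292/245 78/49; 78/49 127/49]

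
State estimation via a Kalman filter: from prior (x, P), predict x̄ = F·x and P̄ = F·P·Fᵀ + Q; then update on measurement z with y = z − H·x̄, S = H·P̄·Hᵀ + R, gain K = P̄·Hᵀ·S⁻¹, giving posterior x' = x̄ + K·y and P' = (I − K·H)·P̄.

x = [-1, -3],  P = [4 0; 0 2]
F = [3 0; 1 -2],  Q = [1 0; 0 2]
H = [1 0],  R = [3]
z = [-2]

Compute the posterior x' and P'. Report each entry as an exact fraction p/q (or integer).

x' = [-83/40, 53/10]
P' = [111/40 9/10; 9/10 52/5]

x̄ = F·x = [-3, 5]
P̄ = F·P·Fᵀ + Q = [37 12; 12 14]
y = z − H·x̄ = [1]
S = H·P̄·Hᵀ + R = [40]
K = P̄·Hᵀ·S⁻¹ = [37/40; 3/10]
x' = x̄ + K·y = [-83/40, 53/10]
P' = (I − K·H)·P̄ = [111/40 9/10; 9/10 52/5]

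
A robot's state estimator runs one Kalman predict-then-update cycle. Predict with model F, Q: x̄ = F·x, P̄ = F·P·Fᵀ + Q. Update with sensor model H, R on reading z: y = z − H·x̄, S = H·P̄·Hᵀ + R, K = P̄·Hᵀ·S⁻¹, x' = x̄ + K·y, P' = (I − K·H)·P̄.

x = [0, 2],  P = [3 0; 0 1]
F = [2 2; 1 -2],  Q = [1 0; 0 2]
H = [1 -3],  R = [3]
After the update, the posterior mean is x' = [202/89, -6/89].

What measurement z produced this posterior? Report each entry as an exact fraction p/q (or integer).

x̄ = F·x = [4, -4]
P̄ = F·P·Fᵀ + Q = [17 2; 2 9]
S = H·P̄·Hᵀ + R = [89]
K = P̄·Hᵀ·S⁻¹ = [11/89; -25/89]
x' − x̄ = [-154/89, 350/89] = K·y
y = (KᵀK)⁻¹·Kᵀ·(x' − x̄) = [-14]
z = y + H·x̄ = [-14] + [16] = [2]

z = [2]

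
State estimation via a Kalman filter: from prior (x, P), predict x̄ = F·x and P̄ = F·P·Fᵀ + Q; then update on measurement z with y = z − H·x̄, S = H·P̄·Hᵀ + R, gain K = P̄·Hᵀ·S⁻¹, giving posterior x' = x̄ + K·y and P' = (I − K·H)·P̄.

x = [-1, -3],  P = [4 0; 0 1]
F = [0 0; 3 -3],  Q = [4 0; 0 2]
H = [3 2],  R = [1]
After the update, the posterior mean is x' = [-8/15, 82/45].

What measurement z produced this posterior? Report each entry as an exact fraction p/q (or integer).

z = [2]

x̄ = F·x = [0, 6]
P̄ = F·P·Fᵀ + Q = [4 0; 0 47]
S = H·P̄·Hᵀ + R = [225]
K = P̄·Hᵀ·S⁻¹ = [4/75; 94/225]
x' − x̄ = [-8/15, -188/45] = K·y
y = (KᵀK)⁻¹·Kᵀ·(x' − x̄) = [-10]
z = y + H·x̄ = [-10] + [12] = [2]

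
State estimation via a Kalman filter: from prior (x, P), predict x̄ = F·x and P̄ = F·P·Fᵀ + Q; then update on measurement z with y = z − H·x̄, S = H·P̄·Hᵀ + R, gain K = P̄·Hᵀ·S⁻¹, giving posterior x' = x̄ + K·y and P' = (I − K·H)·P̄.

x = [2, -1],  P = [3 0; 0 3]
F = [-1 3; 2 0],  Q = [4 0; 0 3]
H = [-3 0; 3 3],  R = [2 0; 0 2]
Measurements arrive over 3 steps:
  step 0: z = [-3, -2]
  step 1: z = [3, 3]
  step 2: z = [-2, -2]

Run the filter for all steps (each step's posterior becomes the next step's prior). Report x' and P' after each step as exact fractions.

step 0: x̄ = F·x = [-5, 4]
step 0: P̄ = F·P·Fᵀ + Q = [34 -6; -6 15]
step 0: y = z − H·x̄ = [-18, 1]
step 0: S = H·P̄·Hᵀ + R = [308 -252; -252 335]
step 0: K = P̄·Hᵀ·S⁻¹ = [-6501/19838 6/1417; 6417/19838 459/1417]
step 0: x' = x̄ + K·y = [8956/9919, -14864/9919]
step 0: P' = (I − K·H)·P̄ = [2167/9919 -2139/9919; -2139/9919 4281/9919]
step 1: x̄ = F·x = [-53548/9919, 17912/9919]
step 1: P̄ = F·P·Fᵀ + Q = [93206/9919 -17168/9919; -17168/9919 38425/9919]
step 1: y = z − H·x̄ = [-130887/9919, 136665/9919]
step 1: S = H·P̄·Hᵀ + R = [858692/9919 -684342/9919; -684342/9919 895493/9919]
step 1: K = P̄·Hᵀ·S⁻¹ = [-4752897/15154184 114057/7577092; 4524783/15154184 2268525/7577092]
step 1: x' = x̄ + K·y = [-15950057/15154184, 30170623/15154184]
step 1: P' = (I − K·H)·P̄ = [1584299/7577092 -1508261/7577092; -1508261/7577092 3020611/7577092]
step 2: x̄ = F·x = [53230963/7577092, -15950057/7577092]
step 2: P̄ = F·P·Fᵀ + Q = [17031933/1894273 -3054541/1894273; -3054541/1894273 7267118/1894273]
step 2: y = z − H·x̄ = [144538705/7577092, -63498451/3788546]
step 2: S = H·P̄·Hᵀ + R = [157075943/1894273 -125796528/1894273; -125796528/1894273 167498267/1894273]
step 2: K = P̄·Hᵀ·S⁻¹ = [-1733401485/5535200989 83864352/5535200989; 1649537133/5535200989 1656485349/5535200989]
step 2: x' = x̄ + K·y = [8829234293/11070401978, -15898795411/11070401978]
step 2: P' = (I − K·H)·P̄ = [1155600990/5535200989 -1099691422/5535200989; -1099691422/5535200989 2204014988/5535200989]

step 0: x' = [8956/9919, -14864/9919], P' = [2167/9919 -2139/9919; -2139/9919 4281/9919]
step 1: x' = [-15950057/15154184, 30170623/15154184], P' = [1584299/7577092 -1508261/7577092; -1508261/7577092 3020611/7577092]
step 2: x' = [8829234293/11070401978, -15898795411/11070401978], P' = [1155600990/5535200989 -1099691422/5535200989; -1099691422/5535200989 2204014988/5535200989]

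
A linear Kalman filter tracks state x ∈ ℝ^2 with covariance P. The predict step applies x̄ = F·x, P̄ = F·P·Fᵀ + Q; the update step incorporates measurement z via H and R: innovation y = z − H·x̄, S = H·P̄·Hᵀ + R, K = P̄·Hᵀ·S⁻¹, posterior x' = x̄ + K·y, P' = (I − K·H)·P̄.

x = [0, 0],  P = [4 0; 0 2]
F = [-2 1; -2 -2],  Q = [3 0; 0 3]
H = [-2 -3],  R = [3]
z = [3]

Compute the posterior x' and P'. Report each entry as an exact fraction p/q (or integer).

x̄ = F·x = [0, 0]
P̄ = F·P·Fᵀ + Q = [21 12; 12 27]
y = z − H·x̄ = [3]
S = H·P̄·Hᵀ + R = [474]
K = P̄·Hᵀ·S⁻¹ = [-13/79; -35/158]
x' = x̄ + K·y = [-39/79, -105/158]
P' = (I − K·H)·P̄ = [645/79 -417/79; -417/79 591/158]

x' = [-39/79, -105/158]
P' = [645/79 -417/79; -417/79 591/158]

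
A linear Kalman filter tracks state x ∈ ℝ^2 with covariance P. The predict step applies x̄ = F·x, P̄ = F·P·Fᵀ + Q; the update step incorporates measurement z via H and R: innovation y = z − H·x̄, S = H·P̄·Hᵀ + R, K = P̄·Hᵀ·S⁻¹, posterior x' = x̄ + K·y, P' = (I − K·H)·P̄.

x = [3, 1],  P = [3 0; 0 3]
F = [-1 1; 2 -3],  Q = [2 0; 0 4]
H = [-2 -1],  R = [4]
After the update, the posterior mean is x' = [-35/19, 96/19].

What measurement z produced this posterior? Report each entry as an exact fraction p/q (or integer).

z = [-2]

x̄ = F·x = [-2, 3]
P̄ = F·P·Fᵀ + Q = [8 -15; -15 43]
S = H·P̄·Hᵀ + R = [19]
K = P̄·Hᵀ·S⁻¹ = [-1/19; -13/19]
x' − x̄ = [3/19, 39/19] = K·y
y = (KᵀK)⁻¹·Kᵀ·(x' − x̄) = [-3]
z = y + H·x̄ = [-3] + [1] = [-2]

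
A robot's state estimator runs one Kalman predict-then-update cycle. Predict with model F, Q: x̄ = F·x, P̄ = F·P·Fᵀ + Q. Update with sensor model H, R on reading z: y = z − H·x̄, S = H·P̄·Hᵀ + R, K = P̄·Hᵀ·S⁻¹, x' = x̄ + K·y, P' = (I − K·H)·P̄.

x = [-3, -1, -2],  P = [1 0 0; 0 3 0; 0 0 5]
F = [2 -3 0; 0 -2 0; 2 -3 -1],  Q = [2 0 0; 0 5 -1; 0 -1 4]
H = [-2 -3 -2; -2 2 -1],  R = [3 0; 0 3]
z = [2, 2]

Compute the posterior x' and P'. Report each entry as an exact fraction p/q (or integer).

x' = [-13839/8195, -521/8195, 6898/8195]
P' = [141319/73755 35021/73755 -180358/73755; 35021/73755 29974/73755 -60827/73755; -180358/73755 -60827/73755 284341/73755]

x̄ = F·x = [-3, 2, -1]
P̄ = F·P·Fᵀ + Q = [33 18 31; 18 17 17; 31 17 40]
y = z − H·x̄ = [0, -9]
S = H·P̄·Hᵀ + R = [1116 315; 315 155]
K = P̄·Hᵀ·S⁻¹ = [-1799/14751 -1194/8195; -2554/14751 1879/8195; -1699/14751 -1677/8195]
x' = x̄ + K·y = [-13839/8195, -521/8195, 6898/8195]
P' = (I − K·H)·P̄ = [141319/73755 35021/73755 -180358/73755; 35021/73755 29974/73755 -60827/73755; -180358/73755 -60827/73755 284341/73755]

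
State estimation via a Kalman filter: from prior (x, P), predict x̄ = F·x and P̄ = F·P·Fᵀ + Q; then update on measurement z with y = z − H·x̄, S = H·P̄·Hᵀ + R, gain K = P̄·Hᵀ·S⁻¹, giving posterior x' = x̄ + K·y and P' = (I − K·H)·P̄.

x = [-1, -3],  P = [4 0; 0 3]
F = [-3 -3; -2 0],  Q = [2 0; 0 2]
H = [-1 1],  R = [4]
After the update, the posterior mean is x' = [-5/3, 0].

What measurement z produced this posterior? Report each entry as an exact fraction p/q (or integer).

z = [3]

x̄ = F·x = [12, 2]
P̄ = F·P·Fᵀ + Q = [65 24; 24 18]
S = H·P̄·Hᵀ + R = [39]
K = P̄·Hᵀ·S⁻¹ = [-41/39; -2/13]
x' − x̄ = [-41/3, -2] = K·y
y = (KᵀK)⁻¹·Kᵀ·(x' − x̄) = [13]
z = y + H·x̄ = [13] + [-10] = [3]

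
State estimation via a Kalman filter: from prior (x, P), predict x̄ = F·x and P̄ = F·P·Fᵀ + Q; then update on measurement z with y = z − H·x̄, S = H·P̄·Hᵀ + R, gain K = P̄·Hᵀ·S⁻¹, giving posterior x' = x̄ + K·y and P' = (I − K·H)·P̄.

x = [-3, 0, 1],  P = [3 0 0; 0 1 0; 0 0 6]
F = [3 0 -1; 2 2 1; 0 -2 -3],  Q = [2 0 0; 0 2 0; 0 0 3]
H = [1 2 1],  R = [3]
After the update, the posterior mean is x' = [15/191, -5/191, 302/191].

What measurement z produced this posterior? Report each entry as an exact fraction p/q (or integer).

x̄ = F·x = [-10, -5, -3]
P̄ = F·P·Fᵀ + Q = [35 12 18; 12 24 -22; 18 -22 61]
S = H·P̄·Hᵀ + R = [191]
K = P̄·Hᵀ·S⁻¹ = [77/191; 38/191; 35/191]
x' − x̄ = [1925/191, 950/191, 875/191] = K·y
y = (KᵀK)⁻¹·Kᵀ·(x' − x̄) = [25]
z = y + H·x̄ = [25] + [-23] = [2]

z = [2]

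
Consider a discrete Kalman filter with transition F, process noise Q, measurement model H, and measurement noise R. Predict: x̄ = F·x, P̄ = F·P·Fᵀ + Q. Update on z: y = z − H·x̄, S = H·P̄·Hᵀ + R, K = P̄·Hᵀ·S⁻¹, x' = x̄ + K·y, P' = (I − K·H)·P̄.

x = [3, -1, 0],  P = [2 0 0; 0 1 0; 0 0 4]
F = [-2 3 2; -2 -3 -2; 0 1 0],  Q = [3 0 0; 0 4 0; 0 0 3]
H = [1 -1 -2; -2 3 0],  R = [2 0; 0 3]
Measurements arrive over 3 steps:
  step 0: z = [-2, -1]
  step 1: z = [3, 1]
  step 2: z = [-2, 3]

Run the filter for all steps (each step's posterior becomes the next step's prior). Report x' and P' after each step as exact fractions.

step 0: x' = [-46921/6220, -33087/6220, -1203/6220], P' = [160611/12440 105837/12440 24513/12440; 105837/12440 73779/12440 14351/12440; 24513/12440 14351/12440 10019/12440]
step 1: x' = [122224612/71294017, 745607503/499058119, -650564311/499058119], P' = [344783685/71294017 230352765/71294017 46855503/71294017; 230352765/71294017 1241590253/499058119 144622405/499058119; 46855503/71294017 144622405/499058119 294845742/499058119]
step 2: x' = [-8168501494395/4052547958837, -1533778089603/4052547958837, 1038353189523/4052547958837], P' = [37667777056719/8105095917674 25071013291413/8105095917674 5176751706297/8105095917674; 25071013291413/8105095917674 19348791000299/8105095917674 2238615889163/8105095917674; 5176751706297/8105095917674 2238615889163/8105095917674 4774845695409/8105095917674]

step 0: x̄ = F·x = [-9, -3, -1]
step 0: P̄ = F·P·Fᵀ + Q = [36 -17 3; -17 37 -3; 3 -3 4]
step 0: y = z − H·x̄ = [2, -10]
step 0: S = H·P̄·Hᵀ + R = [101 -238; -238 684]
step 0: K = P̄·Hᵀ·S⁻¹ = [1437/6220 -1237/12440; 839/6220 3221/12440; -2469/6220 -1991/12440]
step 0: x' = x̄ + K·y = [-46921/6220, -33087/6220, -1203/6220]
step 0: P' = (I − K·H)·P̄ = [160611/12440 105837/12440 24513/12440; 105837/12440 73779/12440 14351/12440; 24513/12440 14351/12440 10019/12440]
step 1: x̄ = F·x = [-1565/1244, 195509/6220, -33087/6220]
step 1: P̄ = F·P·Fᵀ + Q = [17983/2488 -46771/2488 7673/2488; -46771/2488 3034651/12440 -461713/12440; 7673/2488 -461713/12440 111099/12440]
step 1: y = z − H·x̄ = [7791/311, -595957/6220]
step 1: S = H·P̄·Hᵀ + R = [51531/311 -188233/311; -188233/311 30515099/12440]
step 1: K = P̄·Hᵀ·S⁻¹ = [10359957/71294017 496975/71294017; 40817146/499058119 166610683/499058119; -203162684/499058119 -74036609/499058119]
step 1: x' = x̄ + K·y = [122224612/71294017, 745607503/499058119, -650564311/499058119]
step 1: P' = (I − K·H)·P̄ = [344783685/71294017 230352765/71294017 46855503/71294017; 230352765/71294017 1241590253/499058119 144622405/499058119; 46855503/71294017 144622405/499058119 294845742/499058119]
step 2: x̄ = F·x = [-775450681/499058119, -2646838455/499058119, 745607503/499058119]
step 2: P̄ = F·P·Fᵀ + Q = [3266741214/499058119 -4435220925/499058119 789076859/499058119; -4435220925/499058119 47712880189/499058119 -7238954279/499058119; 789076859/499058119 -7238954279/499058119 2738764610/499058119]
step 2: y = z − H·x̄ = [-1378289006/499058119, 7886788360/499058119]
step 2: S = H·P̄·Hᵀ + R = [39691113379/499058119 -125258194510/499058119; -125258194510/499058119 497202712014/499058119]
step 2: K = P̄·Hᵀ·S⁻¹ = [560815088178/4052547958837 -40838079733/8105095917674; 311247628197/4052547958837 2634782139357/8105095917674; -1652888893421/4052547958837 -1212551915035/8105095917674]
step 2: x' = x̄ + K·y = [-8168501494395/4052547958837, -1533778089603/4052547958837, 1038353189523/4052547958837]
step 2: P' = (I − K·H)·P̄ = [37667777056719/8105095917674 25071013291413/8105095917674 5176751706297/8105095917674; 25071013291413/8105095917674 19348791000299/8105095917674 2238615889163/8105095917674; 5176751706297/8105095917674 2238615889163/8105095917674 4774845695409/8105095917674]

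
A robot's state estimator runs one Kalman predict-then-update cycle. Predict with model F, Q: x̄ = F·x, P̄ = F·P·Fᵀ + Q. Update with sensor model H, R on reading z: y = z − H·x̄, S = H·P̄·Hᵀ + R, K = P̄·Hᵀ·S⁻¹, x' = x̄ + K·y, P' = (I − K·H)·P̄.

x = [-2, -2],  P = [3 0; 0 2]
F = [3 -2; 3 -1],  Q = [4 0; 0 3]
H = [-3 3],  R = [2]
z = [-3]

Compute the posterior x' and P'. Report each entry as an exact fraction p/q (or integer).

x' = [-238/83, -323/83]
P' = [2661/83 2645/83; 2645/83 2647/83]

x̄ = F·x = [-2, -4]
P̄ = F·P·Fᵀ + Q = [39 31; 31 32]
y = z − H·x̄ = [3]
S = H·P̄·Hᵀ + R = [83]
K = P̄·Hᵀ·S⁻¹ = [-24/83; 3/83]
x' = x̄ + K·y = [-238/83, -323/83]
P' = (I − K·H)·P̄ = [2661/83 2645/83; 2645/83 2647/83]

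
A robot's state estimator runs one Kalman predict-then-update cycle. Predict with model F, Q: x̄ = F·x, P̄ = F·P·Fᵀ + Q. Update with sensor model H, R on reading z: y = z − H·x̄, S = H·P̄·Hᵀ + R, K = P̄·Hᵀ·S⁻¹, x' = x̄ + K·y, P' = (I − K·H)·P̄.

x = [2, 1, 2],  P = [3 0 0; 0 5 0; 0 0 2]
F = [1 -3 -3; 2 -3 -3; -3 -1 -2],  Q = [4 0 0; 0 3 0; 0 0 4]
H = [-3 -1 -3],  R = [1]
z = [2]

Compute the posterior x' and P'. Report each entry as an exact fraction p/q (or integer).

x' = [5702/1897, 8299/1897, -9752/1897]
P' = [21901/1897 26997/1897 -30789/1897; 26997/1897 50622/1897 -43767/1897; -30789/1897 -43767/1897 45443/1897]

x̄ = F·x = [-7, -5, -11]
P̄ = F·P·Fᵀ + Q = [70 69 18; 69 78 9; 18 9 44]
y = z − H·x̄ = [-57]
S = H·P̄·Hᵀ + R = [1897]
K = P̄·Hᵀ·S⁻¹ = [-333/1897; -312/1897; -195/1897]
x' = x̄ + K·y = [5702/1897, 8299/1897, -9752/1897]
P' = (I − K·H)·P̄ = [21901/1897 26997/1897 -30789/1897; 26997/1897 50622/1897 -43767/1897; -30789/1897 -43767/1897 45443/1897]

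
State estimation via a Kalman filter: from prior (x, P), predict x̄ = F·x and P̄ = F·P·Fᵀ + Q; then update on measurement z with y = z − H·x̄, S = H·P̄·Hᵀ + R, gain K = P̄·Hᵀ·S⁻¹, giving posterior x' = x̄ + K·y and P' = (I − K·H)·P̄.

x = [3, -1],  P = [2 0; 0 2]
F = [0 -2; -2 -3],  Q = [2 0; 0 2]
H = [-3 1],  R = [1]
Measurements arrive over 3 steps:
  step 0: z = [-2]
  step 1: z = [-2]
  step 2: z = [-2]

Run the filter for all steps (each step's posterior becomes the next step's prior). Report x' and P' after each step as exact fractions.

step 0: x̄ = F·x = [2, -3]
step 0: P̄ = F·P·Fᵀ + Q = [10 12; 12 28]
step 0: y = z − H·x̄ = [7]
step 0: S = H·P̄·Hᵀ + R = [47]
step 0: K = P̄·Hᵀ·S⁻¹ = [-18/47; -8/47]
step 0: x' = x̄ + K·y = [-32/47, -197/47]
step 0: P' = (I − K·H)·P̄ = [146/47 420/47; 420/47 1252/47]
step 1: x̄ = F·x = [394/47, 655/47]
step 1: P̄ = F·P·Fᵀ + Q = [5102/47 9192/47; 9192/47 16986/47]
step 1: y = z − H·x̄ = [433/47]
step 1: S = H·P̄·Hᵀ + R = [7799/47]
step 1: K = P̄·Hᵀ·S⁻¹ = [-6114/7799; -10590/7799]
step 1: x' = x̄ + K·y = [9052/7799, 11125/7799]
step 1: P' = (I − K·H)·P̄ = [51266/7799 147684/7799; 147684/7799 432462/7799]
step 2: x̄ = F·x = [-22250/7799, -51479/7799]
step 2: P̄ = F·P·Fᵀ + Q = [1745446/7799 3185508/7799; 3185508/7799 5885028/7799]
step 2: y = z − H·x̄ = [-30869/7799]
step 2: S = H·P̄·Hᵀ + R = [2488793/7799]
step 2: K = P̄·Hᵀ·S⁻¹ = [-2050830/2488793; -3671496/2488793]
step 2: x' = x̄ + K·y = [1016980/2488793, -1895777/2488793]
step 2: P' = (I − K·H)·P̄ = [17713822/2488793 51090636/2488793; 51090636/2488793 149600412/2488793]

step 0: x' = [-32/47, -197/47], P' = [146/47 420/47; 420/47 1252/47]
step 1: x' = [9052/7799, 11125/7799], P' = [51266/7799 147684/7799; 147684/7799 432462/7799]
step 2: x' = [1016980/2488793, -1895777/2488793], P' = [17713822/2488793 51090636/2488793; 51090636/2488793 149600412/2488793]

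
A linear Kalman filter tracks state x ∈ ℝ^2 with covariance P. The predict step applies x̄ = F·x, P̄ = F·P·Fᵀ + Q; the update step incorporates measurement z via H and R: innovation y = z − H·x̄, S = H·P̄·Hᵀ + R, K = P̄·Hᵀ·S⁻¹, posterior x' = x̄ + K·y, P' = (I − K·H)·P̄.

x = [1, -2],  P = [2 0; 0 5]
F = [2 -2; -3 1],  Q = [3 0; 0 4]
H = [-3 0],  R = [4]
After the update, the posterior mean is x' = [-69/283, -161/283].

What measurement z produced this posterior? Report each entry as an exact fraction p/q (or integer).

z = [1]

x̄ = F·x = [6, -5]
P̄ = F·P·Fᵀ + Q = [31 -22; -22 27]
S = H·P̄·Hᵀ + R = [283]
K = P̄·Hᵀ·S⁻¹ = [-93/283; 66/283]
x' − x̄ = [-1767/283, 1254/283] = K·y
y = (KᵀK)⁻¹·Kᵀ·(x' − x̄) = [19]
z = y + H·x̄ = [19] + [-18] = [1]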